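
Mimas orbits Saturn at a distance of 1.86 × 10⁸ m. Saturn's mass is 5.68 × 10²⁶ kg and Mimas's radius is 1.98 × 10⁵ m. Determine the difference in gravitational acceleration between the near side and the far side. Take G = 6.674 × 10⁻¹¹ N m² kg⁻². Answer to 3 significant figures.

4.67 × 10⁻³ m/s²

Near-to-far spans 2r, so the tidal difference is twice the near-to-center value: 4GMr/d³.
Δg = 4GMr/d³
   = 4 × (6.674 × 10⁻¹¹) × (5.68 × 10²⁶) × (1.98 × 10⁵) / (1.86 × 10⁸)³
   = 4.67 × 10⁻³ m/s²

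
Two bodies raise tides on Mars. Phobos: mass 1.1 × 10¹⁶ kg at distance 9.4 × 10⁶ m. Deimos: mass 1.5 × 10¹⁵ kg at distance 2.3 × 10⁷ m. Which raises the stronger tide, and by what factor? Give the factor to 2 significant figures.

Tidal stretch scales as M/d³; compute that for each body.
Phobos: (1.1 × 10¹⁶) / (9.4 × 10⁶)³ = 1.324 × 10⁻⁵
Deimos: (1.5 × 10¹⁵) / (2.3 × 10⁷)³ = 1.233 × 10⁻⁷
Ratio (larger/smaller) = 110

Phobos, by a factor of ≈ 110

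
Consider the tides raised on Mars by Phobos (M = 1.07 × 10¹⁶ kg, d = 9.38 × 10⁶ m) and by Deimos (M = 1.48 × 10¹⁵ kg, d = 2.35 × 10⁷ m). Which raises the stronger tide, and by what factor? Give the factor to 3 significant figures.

Phobos, by a factor of ≈ 114

Compare M/d³ for the two perturbers:
Phobos: (1.07 × 10¹⁶) / (9.38 × 10⁶)³ = 1.297 × 10⁻⁵
Deimos: (1.48 × 10¹⁵) / (2.35 × 10⁷)³ = 1.140 × 10⁻⁷
Ratio (larger/smaller) = 114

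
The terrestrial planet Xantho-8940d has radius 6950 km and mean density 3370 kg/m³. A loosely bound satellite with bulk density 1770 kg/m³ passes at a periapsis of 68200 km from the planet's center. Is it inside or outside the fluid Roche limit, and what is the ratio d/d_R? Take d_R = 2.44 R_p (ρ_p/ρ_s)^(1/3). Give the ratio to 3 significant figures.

d_R = 2.44 × (6950 km) × (3370/1770)^(1/3) = 21020 km
d/d_R = (68200) / (21020) = 3.24
Since d/d_R > 1, the body is outside the Roche limit.

outside; d/d_R ≈ 3.24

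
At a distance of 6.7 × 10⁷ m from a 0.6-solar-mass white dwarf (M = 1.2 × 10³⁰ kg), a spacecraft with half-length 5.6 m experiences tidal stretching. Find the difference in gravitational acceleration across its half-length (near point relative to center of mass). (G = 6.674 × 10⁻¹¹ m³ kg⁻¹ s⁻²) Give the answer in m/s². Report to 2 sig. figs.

3.0 × 10⁻³ m/s²

a_tidal = 2GMr/d³
        = 2 × (6.674 × 10⁻¹¹) × (1.2 × 10³⁰) × (5.6) / (6.7 × 10⁷)³
        = 3.0 × 10⁻³ m/s²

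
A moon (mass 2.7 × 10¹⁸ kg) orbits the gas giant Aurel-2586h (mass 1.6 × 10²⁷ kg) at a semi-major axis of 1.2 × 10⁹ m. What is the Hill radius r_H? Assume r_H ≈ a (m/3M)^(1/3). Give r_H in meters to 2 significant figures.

r_H ≈ a (m/3M)^(1/3)
    = (1.2 × 10⁹) × (2.7 × 10¹⁸ / (3 × 1.6 × 10²⁷))^(1/3)
    = 9.9 × 10⁵ m

9.9 × 10⁵ m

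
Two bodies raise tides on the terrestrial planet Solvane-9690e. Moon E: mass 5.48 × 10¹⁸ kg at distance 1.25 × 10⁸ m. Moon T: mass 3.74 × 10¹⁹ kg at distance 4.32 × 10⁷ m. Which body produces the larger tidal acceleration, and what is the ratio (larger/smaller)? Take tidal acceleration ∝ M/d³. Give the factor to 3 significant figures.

Compare M/d³ for the two perturbers:
Moon E: (5.48 × 10¹⁸) / (1.25 × 10⁸)³ = 2.806 × 10⁻⁶
Moon T: (3.74 × 10¹⁹) / (4.32 × 10⁷)³ = 4.639 × 10⁻⁴
Ratio (larger/smaller) = 165

Moon T, by a factor of ≈ 165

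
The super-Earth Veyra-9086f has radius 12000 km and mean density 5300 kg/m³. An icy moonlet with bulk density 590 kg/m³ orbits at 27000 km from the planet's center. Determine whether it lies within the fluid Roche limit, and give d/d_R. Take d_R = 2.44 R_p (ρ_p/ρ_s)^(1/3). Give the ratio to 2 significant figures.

inside; d/d_R ≈ 0.44

d_R = 2.44 × (12000 km) × (5300/590)^(1/3) = 60870 km
d/d_R = (27000) / (60870) = 0.44
Since d/d_R < 1, the body is inside the Roche limit.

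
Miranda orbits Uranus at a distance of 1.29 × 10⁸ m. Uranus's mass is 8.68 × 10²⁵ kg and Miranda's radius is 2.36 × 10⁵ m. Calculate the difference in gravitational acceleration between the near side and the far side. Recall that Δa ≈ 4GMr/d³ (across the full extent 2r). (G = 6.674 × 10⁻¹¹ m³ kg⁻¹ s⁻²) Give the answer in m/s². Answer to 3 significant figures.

2.55 × 10⁻³ m/s²

The field gradient is 2GM/d³; across the full diameter 2r the difference is 4GMr/d³.
Δg = 4GMr/d³
   = 4 × (6.674 × 10⁻¹¹) × (8.68 × 10²⁵) × (2.36 × 10⁵) / (1.29 × 10⁸)³
   = 2.55 × 10⁻³ m/s²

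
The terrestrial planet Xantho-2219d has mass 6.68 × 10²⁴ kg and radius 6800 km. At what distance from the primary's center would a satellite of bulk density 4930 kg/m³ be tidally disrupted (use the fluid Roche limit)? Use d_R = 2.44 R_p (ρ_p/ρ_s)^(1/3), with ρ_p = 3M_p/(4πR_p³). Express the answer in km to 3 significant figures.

16700 km

ρ_p = 3M_p/(4πR_p³) = 3 × (6.68 × 10²⁴) / (4π × (6.80 × 10⁶ m)³) = 5070 kg/m³
d_R = 2.44 × 6800 km × (5070/4930)^(1/3)
    = 16700 km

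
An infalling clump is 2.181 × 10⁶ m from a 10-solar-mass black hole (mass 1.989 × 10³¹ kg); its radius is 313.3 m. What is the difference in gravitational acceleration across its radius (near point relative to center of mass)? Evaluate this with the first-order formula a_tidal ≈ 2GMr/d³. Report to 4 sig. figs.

8.018 × 10⁴ m/s²

Since r ≪ d, expand the inverse-square field across one radius to get the leading 2GMr/d³ term.
Δg = 2GMr/d³
   = 2 × (6.674 × 10⁻¹¹) × (1.989 × 10³¹) × (313.3) / (2.181 × 10⁶)³
   = 8.018 × 10⁴ m/s²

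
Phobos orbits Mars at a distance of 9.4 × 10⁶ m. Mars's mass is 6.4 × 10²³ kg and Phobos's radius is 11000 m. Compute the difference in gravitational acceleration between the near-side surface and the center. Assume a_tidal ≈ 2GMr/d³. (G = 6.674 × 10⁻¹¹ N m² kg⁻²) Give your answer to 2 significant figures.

1.1 × 10⁻³ m/s²

a_tidal = 2GMr/d³
        = 2 × (6.674 × 10⁻¹¹) × (6.4 × 10²³) × (11000) / (9.4 × 10⁶)³
        = 1.1 × 10⁻³ m/s²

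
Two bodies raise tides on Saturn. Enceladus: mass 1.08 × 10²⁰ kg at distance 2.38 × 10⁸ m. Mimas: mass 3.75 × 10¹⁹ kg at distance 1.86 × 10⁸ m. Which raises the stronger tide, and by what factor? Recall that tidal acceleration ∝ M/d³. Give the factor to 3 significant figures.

Enceladus, by a factor of ≈ 1.37

Compare M/d³ for the two perturbers:
Enceladus: (1.08 × 10²⁰) / (2.38 × 10⁸)³ = 8.011 × 10⁻⁶
Mimas: (3.75 × 10¹⁹) / (1.86 × 10⁸)³ = 5.828 × 10⁻⁶
Ratio (larger/smaller) = 1.37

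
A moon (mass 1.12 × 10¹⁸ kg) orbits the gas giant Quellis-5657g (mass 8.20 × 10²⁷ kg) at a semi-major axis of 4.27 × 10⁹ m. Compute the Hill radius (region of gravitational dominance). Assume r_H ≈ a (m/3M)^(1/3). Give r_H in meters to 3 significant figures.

1.52 × 10⁶ m

r_H ≈ a (m/3M)^(1/3)
    = (4.27 × 10⁹) × (1.12 × 10¹⁸ / (3 × 8.20 × 10²⁷))^(1/3)
    = 1.52 × 10⁶ m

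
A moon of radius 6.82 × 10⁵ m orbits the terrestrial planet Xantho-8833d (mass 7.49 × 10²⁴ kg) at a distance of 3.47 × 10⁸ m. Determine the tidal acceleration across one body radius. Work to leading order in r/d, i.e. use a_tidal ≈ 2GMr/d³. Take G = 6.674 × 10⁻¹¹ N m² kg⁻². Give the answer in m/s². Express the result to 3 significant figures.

1.63 × 10⁻⁵ m/s²

a_tidal = 2GMr/d³
        = 2 × (6.674 × 10⁻¹¹) × (7.49 × 10²⁴) × (6.82 × 10⁵) / (3.47 × 10⁸)³
        = 1.63 × 10⁻⁵ m/s²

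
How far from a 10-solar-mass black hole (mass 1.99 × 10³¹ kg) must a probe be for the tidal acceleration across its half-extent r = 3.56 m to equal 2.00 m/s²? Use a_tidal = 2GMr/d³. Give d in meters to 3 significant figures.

1.68 × 10⁷ m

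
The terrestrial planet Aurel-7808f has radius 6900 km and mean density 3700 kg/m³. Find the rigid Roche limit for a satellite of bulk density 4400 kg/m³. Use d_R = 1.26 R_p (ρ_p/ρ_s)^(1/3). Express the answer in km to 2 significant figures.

d_R = 1.26 × 6900 km × (3700/4400)^(1/3)
    = 8200 km

8200 km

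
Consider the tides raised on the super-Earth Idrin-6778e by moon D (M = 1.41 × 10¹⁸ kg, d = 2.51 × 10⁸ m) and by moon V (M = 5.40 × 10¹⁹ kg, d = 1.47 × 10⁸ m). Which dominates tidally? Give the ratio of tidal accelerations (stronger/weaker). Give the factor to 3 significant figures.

Moon V, by a factor of ≈ 191

The tide-raising term goes as M/d³ (the gradient of a 1/d² field).
Moon D: (1.41 × 10¹⁸) / (2.51 × 10⁸)³ = 8.917 × 10⁻⁸
Moon V: (5.40 × 10¹⁹) / (1.47 × 10⁸)³ = 1.700 × 10⁻⁵
Ratio (larger/smaller) = 191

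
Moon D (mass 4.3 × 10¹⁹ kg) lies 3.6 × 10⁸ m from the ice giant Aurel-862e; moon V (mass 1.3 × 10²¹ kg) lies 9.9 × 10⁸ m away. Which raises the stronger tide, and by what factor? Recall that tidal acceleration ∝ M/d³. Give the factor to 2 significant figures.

Moon V, by a factor of ≈ 1.5

Tidal acceleration ∝ M/d³, so compare M/d³ for each.
Moon D: (4.3 × 10¹⁹) / (3.6 × 10⁸)³ = 9.216 × 10⁻⁷
Moon V: (1.3 × 10²¹) / (9.9 × 10⁸)³ = 1.340 × 10⁻⁶
Ratio (larger/smaller) = 1.5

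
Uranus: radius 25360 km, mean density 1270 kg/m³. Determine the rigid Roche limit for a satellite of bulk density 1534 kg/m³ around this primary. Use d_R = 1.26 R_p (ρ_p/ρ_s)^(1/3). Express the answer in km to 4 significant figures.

d_R = 1.26 × 25360 km × (1270/1534)^(1/3)
    = 30000 km

30000 km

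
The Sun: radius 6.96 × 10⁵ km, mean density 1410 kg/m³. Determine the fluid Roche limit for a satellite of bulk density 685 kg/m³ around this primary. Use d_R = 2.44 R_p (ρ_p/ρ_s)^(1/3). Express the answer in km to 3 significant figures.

d_R = 2.44 × 6.96 × 10⁵ km × (1410/685)^(1/3)
    = 2.16 × 10⁶ km

2.16 × 10⁶ km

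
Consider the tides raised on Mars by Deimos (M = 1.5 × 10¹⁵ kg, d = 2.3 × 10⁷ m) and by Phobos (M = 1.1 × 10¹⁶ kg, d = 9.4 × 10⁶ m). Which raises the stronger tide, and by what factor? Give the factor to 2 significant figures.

Compare M/d³ for the two perturbers:
Deimos: (1.5 × 10¹⁵) / (2.3 × 10⁷)³ = 1.233 × 10⁻⁷
Phobos: (1.1 × 10¹⁶) / (9.4 × 10⁶)³ = 1.324 × 10⁻⁵
Ratio (larger/smaller) = 110

Phobos, by a factor of ≈ 110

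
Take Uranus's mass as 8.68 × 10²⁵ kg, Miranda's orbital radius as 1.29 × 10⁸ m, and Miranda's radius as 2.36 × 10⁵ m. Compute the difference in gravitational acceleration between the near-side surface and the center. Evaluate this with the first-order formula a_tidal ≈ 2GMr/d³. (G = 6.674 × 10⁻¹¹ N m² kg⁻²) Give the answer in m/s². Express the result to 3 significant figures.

Δg = 2GMr/d³
   = 2 × (6.674 × 10⁻¹¹) × (8.68 × 10²⁵) × (2.36 × 10⁵) / (1.29 × 10⁸)³
   = 1.27 × 10⁻³ m/s²

1.27 × 10⁻³ m/s²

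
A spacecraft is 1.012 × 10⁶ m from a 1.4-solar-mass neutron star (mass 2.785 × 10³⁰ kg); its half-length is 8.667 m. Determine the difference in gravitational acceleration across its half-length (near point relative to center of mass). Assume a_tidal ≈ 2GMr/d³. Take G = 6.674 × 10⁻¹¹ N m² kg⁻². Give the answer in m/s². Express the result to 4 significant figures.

Since r ≪ d, expand the inverse-square field across one radius to get the leading 2GMr/d³ term.
Δg = 2GMr/d³
   = 2 × (6.674 × 10⁻¹¹) × (2.785 × 10³⁰) × (8.667) / (1.012 × 10⁶)³
   = 3.109 × 10³ m/s²

3.109 × 10³ m/s²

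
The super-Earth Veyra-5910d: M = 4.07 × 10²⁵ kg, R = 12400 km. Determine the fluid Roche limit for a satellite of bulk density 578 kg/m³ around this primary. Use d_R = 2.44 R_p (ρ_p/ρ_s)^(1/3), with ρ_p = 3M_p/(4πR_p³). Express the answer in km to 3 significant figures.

62500 km

ρ_p = 3M_p/(4πR_p³) = 3 × (4.07 × 10²⁵) / (4π × (1.24 × 10⁷ m)³) = 5100 kg/m³
d_R = 2.44 × 12400 km × (5100/578)^(1/3)
    = 62500 km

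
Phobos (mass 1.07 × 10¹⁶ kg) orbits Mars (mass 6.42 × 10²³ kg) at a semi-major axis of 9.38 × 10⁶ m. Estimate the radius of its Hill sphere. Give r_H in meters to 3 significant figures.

1.66 × 10⁴ m

r_H ≈ a (m/3M)^(1/3)
    = (9.38 × 10⁶) × (1.07 × 10¹⁶ / (3 × 6.42 × 10²³))^(1/3)
    = 1.66 × 10⁴ m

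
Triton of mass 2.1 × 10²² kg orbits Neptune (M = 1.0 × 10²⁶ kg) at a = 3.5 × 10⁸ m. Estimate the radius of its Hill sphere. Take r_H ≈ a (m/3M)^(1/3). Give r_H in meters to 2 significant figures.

r_H ≈ a (m/3M)^(1/3)
    = (3.5 × 10⁸) × (2.1 × 10²² / (3 × 1.0 × 10²⁶))^(1/3)
    = 1.4 × 10⁷ m

1.4 × 10⁷ m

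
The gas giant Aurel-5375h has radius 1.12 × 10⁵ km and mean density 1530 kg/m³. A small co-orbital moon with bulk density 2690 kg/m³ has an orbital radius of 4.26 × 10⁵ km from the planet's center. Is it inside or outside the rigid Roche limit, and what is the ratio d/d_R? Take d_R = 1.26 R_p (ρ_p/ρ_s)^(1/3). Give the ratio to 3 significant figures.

d_R = 1.26 × (1.12 × 10⁵ km) × (1530/2690)^(1/3) = 1.169 × 10⁵ km
d/d_R = (4.26 × 10⁵) / (1.169 × 10⁵) = 3.64
Since d/d_R > 1, the body is outside the Roche limit.

outside; d/d_R ≈ 3.64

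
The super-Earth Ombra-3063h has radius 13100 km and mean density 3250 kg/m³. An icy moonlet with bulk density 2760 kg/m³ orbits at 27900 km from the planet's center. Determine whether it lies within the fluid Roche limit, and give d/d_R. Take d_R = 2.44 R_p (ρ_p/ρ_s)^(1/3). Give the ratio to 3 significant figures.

inside; d/d_R ≈ 0.827

d_R = 2.44 × (13100 km) × (3250/2760)^(1/3) = 33750 km
d/d_R = (27900) / (33750) = 0.827
Since d/d_R < 1, the body is inside the Roche limit.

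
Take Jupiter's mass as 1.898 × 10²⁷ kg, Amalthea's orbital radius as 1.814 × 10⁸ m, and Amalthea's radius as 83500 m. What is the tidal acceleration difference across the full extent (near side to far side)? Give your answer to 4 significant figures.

7.088 × 10⁻³ m/s²

Δa = 4GMr/d³
   = 4 × (6.674 × 10⁻¹¹) × (1.898 × 10²⁷) × (83500) / (1.814 × 10⁸)³
   = 7.088 × 10⁻³ m/s²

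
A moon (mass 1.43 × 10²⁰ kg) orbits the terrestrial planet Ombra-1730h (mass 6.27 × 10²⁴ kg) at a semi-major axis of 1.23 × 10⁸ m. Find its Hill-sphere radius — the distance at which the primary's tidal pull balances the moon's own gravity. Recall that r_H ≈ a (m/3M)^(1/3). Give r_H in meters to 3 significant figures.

2.42 × 10⁶ m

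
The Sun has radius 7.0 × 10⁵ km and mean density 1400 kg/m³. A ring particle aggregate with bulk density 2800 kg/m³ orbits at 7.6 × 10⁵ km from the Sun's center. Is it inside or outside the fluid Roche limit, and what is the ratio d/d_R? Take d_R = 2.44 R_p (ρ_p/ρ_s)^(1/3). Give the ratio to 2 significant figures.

inside; d/d_R ≈ 0.56

d_R = 2.44 × (7.0 × 10⁵ km) × (1400/2800)^(1/3) = 1.356 × 10⁶ km
d/d_R = (7.6 × 10⁵) / (1.356 × 10⁶) = 0.56
Since d/d_R < 1, the body is inside the Roche limit.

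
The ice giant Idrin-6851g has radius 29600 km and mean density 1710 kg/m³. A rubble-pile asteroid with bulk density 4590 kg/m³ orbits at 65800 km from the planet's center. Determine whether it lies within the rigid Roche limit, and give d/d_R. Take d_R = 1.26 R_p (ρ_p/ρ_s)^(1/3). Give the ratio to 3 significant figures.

outside; d/d_R ≈ 2.45

d_R = 1.26 × (29600 km) × (1710/4590)^(1/3) = 26840 km
d/d_R = (65800) / (26840) = 2.45
Since d/d_R > 1, the body is outside the Roche limit.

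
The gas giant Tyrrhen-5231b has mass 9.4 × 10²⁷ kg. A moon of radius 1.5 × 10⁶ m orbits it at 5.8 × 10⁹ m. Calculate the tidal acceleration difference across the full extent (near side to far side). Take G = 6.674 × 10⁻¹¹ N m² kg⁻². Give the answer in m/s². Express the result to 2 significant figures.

Near-to-far spans 2r, so the tidal difference is twice the near-to-center value: 4GMr/d³.
Δa = 4GMr/d³
   = 4 × (6.674 × 10⁻¹¹) × (9.4 × 10²⁷) × (1.5 × 10⁶) / (5.8 × 10⁹)³
   = 1.9 × 10⁻⁵ m/s²

1.9 × 10⁻⁵ m/s²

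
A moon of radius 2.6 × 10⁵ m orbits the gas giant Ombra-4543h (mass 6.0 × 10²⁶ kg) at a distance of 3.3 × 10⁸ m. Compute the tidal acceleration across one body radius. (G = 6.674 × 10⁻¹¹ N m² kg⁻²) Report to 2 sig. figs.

5.8 × 10⁻⁴ m/s²

a_tidal = 2GMr/d³
        = 2 × (6.674 × 10⁻¹¹) × (6.0 × 10²⁶) × (2.6 × 10⁵) / (3.3 × 10⁸)³
        = 5.8 × 10⁻⁴ m/s²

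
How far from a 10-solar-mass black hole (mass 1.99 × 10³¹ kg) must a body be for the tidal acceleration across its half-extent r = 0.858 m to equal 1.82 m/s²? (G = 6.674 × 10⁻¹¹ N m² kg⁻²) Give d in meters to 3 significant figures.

1.08 × 10⁷ m

2GMr/d³ = a_tidal  ⇒  d = (2GMr / a_tidal)^(1/3)
d = (2 × 6.674×10⁻¹¹ × (1.99 × 10³¹) × (0.858) / (1.82))^(1/3)
  = 1.08 × 10⁷ m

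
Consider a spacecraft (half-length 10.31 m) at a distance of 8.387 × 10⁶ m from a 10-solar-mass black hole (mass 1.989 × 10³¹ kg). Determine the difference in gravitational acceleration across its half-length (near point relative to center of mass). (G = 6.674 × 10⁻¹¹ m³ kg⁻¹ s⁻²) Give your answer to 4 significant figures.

4.640 × 10¹ m/s²

Δa = 2GMr/d³
   = 2 × (6.674 × 10⁻¹¹) × (1.989 × 10³¹) × (10.31) / (8.387 × 10⁶)³
   = 4.640 × 10¹ m/s²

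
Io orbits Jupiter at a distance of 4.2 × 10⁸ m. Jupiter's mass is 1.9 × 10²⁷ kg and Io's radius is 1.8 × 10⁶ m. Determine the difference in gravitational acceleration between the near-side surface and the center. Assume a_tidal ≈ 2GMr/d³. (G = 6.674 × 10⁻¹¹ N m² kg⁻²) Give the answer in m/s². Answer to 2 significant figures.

The tidal stretch is the gradient of GM/d² times the body's extent r, hence the 1/d³ dependence.
a_tidal = 2GMr/d³
        = 2 × (6.674 × 10⁻¹¹) × (1.9 × 10²⁷) × (1.8 × 10⁶) / (4.2 × 10⁸)³
        = 6.2 × 10⁻³ m/s²

6.2 × 10⁻³ m/s²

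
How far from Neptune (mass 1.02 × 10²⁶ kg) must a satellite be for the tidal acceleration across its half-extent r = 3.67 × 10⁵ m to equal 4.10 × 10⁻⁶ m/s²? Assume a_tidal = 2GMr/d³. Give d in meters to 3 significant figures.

1.07 × 10⁹ m

2GMr/d³ = a_tidal  ⇒  d = (2GMr / a_tidal)^(1/3)
d = (2 × 6.674×10⁻¹¹ × (1.02 × 10²⁶) × (3.67 × 10⁵) / (4.10 × 10⁻⁶))^(1/3)
  = 1.07 × 10⁹ m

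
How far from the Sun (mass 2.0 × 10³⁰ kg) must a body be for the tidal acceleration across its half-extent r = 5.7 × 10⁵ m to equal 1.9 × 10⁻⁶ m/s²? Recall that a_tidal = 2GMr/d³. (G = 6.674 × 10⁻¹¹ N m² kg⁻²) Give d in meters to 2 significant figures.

2GMr/d³ = a_tidal  ⇒  d = (2GMr / a_tidal)^(1/3)
d = (2 × 6.674×10⁻¹¹ × (2.0 × 10³⁰) × (5.7 × 10⁵) / (1.9 × 10⁻⁶))^(1/3)
  = 4.3 × 10¹⁰ m

4.3 × 10¹⁰ m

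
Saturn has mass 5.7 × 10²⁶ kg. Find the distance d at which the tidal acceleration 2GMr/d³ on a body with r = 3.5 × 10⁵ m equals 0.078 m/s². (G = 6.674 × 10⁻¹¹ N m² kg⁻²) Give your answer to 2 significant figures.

7.0 × 10⁷ m

2GMr/d³ = a_tidal  ⇒  d = (2GMr / a_tidal)^(1/3)
d = (2 × 6.674×10⁻¹¹ × (5.7 × 10²⁶) × (3.5 × 10⁵) / (0.078))^(1/3)
  = 7.0 × 10⁷ m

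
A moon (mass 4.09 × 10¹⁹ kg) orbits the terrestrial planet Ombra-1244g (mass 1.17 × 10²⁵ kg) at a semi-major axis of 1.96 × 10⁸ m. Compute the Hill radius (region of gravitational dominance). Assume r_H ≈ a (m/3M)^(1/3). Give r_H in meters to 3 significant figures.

r_H ≈ a (m/3M)^(1/3)
    = (1.96 × 10⁸) × (4.09 × 10¹⁹ / (3 × 1.17 × 10²⁵))^(1/3)
    = 2.06 × 10⁶ m

2.06 × 10⁶ m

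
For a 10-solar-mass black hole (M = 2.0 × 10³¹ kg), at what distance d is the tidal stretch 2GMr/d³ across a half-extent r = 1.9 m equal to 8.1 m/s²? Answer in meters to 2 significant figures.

2GMr/d³ = a_tidal  ⇒  d = (2GMr / a_tidal)^(1/3)
d = (2 × 6.674×10⁻¹¹ × (2.0 × 10³¹) × (1.9) / (8.1))^(1/3)
  = 8.6 × 10⁶ m

8.6 × 10⁶ m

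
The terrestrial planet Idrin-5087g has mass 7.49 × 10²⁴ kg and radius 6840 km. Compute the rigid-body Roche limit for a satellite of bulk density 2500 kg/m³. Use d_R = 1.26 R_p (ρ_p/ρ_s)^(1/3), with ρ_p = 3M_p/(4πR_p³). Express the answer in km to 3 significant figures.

11300 km

ρ_p = 3M_p/(4πR_p³) = 3 × (7.49 × 10²⁴) / (4π × (6.84 × 10⁶ m)³) = 5590 kg/m³
d_R = 1.26 × 6840 km × (5590/2500)^(1/3)
    = 11300 km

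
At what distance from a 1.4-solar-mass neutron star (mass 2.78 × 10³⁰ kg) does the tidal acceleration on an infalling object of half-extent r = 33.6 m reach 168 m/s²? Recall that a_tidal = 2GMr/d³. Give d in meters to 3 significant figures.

4.20 × 10⁶ m

2GMr/d³ = a_tidal  ⇒  d = (2GMr / a_tidal)^(1/3)
d = (2 × 6.674×10⁻¹¹ × (2.78 × 10³⁰) × (33.6) / (168))^(1/3)
  = 4.20 × 10⁶ m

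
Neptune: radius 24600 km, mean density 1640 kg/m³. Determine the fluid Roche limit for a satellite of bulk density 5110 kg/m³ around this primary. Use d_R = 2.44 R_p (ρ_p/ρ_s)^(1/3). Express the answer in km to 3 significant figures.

d_R = 2.44 × 24600 km × (1640/5110)^(1/3)
    = 41100 km

41100 km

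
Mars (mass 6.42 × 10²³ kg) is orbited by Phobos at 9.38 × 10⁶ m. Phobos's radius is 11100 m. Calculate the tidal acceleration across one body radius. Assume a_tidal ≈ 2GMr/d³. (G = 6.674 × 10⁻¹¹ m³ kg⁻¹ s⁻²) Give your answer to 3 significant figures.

1.15 × 10⁻³ m/s²

Δa = 2GMr/d³
   = 2 × (6.674 × 10⁻¹¹) × (6.42 × 10²³) × (11100) / (9.38 × 10⁶)³
   = 1.15 × 10⁻³ m/s²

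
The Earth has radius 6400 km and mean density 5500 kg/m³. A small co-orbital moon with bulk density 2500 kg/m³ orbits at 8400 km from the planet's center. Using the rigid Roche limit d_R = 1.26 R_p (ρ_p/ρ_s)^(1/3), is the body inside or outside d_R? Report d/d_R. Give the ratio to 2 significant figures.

inside; d/d_R ≈ 0.80

d_R = 1.26 × (6400 km) × (5500/2500)^(1/3) = 10490 km
d/d_R = (8400) / (10490) = 0.80
Since d/d_R < 1, the body is inside the Roche limit.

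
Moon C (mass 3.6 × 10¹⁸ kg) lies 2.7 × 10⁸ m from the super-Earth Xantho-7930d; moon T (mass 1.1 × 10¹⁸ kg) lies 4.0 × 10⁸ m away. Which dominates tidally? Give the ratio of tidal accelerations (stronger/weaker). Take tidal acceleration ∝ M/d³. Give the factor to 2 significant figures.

Tidal stretch scales as M/d³; compute that for each body.
Moon C: (3.6 × 10¹⁸) / (2.7 × 10⁸)³ = 1.829 × 10⁻⁷
Moon T: (1.1 × 10¹⁸) / (4.0 × 10⁸)³ = 1.719 × 10⁻⁸
Ratio (larger/smaller) = 11

Moon C, by a factor of ≈ 11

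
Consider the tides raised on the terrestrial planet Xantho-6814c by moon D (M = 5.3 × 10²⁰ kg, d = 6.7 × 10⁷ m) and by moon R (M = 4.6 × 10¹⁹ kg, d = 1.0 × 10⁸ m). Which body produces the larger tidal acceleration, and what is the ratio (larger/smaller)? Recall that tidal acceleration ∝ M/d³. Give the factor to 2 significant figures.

Moon D, by a factor of ≈ 38

Tidal stretch scales as M/d³; compute that for each body.
Moon D: (5.3 × 10²⁰) / (6.7 × 10⁷)³ = 1.762 × 10⁻³
Moon R: (4.6 × 10¹⁹) / (1.0 × 10⁸)³ = 4.600 × 10⁻⁵
Ratio (larger/smaller) = 38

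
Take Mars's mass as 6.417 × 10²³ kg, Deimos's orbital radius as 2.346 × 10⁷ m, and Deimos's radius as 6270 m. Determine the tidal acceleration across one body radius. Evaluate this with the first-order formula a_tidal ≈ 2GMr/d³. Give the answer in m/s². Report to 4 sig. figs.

4.159 × 10⁻⁵ m/s²

Δa = 2GMr/d³
   = 2 × (6.674 × 10⁻¹¹) × (6.417 × 10²³) × (6270) / (2.346 × 10⁷)³
   = 4.159 × 10⁻⁵ m/s²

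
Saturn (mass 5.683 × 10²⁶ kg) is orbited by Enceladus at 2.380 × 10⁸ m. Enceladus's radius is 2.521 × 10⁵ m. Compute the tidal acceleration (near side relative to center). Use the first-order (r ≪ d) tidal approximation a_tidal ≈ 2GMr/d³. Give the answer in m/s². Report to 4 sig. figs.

1.419 × 10⁻³ m/s²

a_tidal = 2GMr/d³
        = 2 × (6.674 × 10⁻¹¹) × (5.683 × 10²⁶) × (2.521 × 10⁵) / (2.380 × 10⁸)³
        = 1.419 × 10⁻³ m/s²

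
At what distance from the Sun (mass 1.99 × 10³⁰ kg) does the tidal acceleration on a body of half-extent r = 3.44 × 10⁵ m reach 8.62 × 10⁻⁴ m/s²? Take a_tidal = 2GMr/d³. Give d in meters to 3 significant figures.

4.73 × 10⁹ m

2GMr/d³ = a_tidal  ⇒  d = (2GMr / a_tidal)^(1/3)
d = (2 × 6.674×10⁻¹¹ × (1.99 × 10³⁰) × (3.44 × 10⁵) / (8.62 × 10⁻⁴))^(1/3)
  = 4.73 × 10⁹ m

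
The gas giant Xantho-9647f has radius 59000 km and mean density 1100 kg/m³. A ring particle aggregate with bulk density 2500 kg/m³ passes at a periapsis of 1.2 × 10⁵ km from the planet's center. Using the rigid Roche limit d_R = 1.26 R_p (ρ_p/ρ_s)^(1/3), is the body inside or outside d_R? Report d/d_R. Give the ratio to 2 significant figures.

d_R = 1.26 × (59000 km) × (1100/2500)^(1/3) = 56540 km
d/d_R = (1.2 × 10⁵) / (56540) = 2.1
Since d/d_R > 1, the body is outside the Roche limit.

outside; d/d_R ≈ 2.1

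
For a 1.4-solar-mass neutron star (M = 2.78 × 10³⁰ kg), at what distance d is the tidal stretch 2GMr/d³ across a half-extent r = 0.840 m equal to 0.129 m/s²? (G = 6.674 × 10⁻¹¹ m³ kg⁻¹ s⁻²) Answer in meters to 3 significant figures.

1.34 × 10⁷ m

2GMr/d³ = a_tidal  ⇒  d = (2GMr / a_tidal)^(1/3)
d = (2 × 6.674×10⁻¹¹ × (2.78 × 10³⁰) × (0.840) / (0.129))^(1/3)
  = 1.34 × 10⁷ m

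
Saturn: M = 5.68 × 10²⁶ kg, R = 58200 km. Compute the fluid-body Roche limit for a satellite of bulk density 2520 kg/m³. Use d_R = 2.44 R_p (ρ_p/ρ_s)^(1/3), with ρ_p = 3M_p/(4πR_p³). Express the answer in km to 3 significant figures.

92100 km

ρ_p = 3M_p/(4πR_p³) = 3 × (5.68 × 10²⁶) / (4π × (5.82 × 10⁷ m)³) = 688 kg/m³
d_R = 2.44 × 58200 km × (688/2520)^(1/3)
    = 92100 km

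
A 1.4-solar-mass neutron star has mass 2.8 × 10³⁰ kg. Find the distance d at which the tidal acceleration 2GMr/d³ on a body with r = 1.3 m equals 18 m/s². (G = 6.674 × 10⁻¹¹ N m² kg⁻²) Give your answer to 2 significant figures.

3.0 × 10⁶ m

2GMr/d³ = a_tidal  ⇒  d = (2GMr / a_tidal)^(1/3)
d = (2 × 6.674×10⁻¹¹ × (2.8 × 10³⁰) × (1.3) / (18))^(1/3)
  = 3.0 × 10⁶ m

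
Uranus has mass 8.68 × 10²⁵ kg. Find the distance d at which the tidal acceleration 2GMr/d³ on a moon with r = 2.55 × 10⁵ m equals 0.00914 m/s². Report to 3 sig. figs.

2GMr/d³ = a_tidal  ⇒  d = (2GMr / a_tidal)^(1/3)
d = (2 × 6.674×10⁻¹¹ × (8.68 × 10²⁵) × (2.55 × 10⁵) / (0.00914))^(1/3)
  = 6.86 × 10⁷ m

6.86 × 10⁷ m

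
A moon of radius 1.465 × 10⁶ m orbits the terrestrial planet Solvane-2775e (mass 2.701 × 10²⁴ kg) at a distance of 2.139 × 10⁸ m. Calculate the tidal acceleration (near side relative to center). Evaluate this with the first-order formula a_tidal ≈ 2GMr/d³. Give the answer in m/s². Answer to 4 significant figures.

Δa = 2GMr/d³
   = 2 × (6.674 × 10⁻¹¹) × (2.701 × 10²⁴) × (1.465 × 10⁶) / (2.139 × 10⁸)³
   = 5.397 × 10⁻⁵ m/s²

5.397 × 10⁻⁵ m/s²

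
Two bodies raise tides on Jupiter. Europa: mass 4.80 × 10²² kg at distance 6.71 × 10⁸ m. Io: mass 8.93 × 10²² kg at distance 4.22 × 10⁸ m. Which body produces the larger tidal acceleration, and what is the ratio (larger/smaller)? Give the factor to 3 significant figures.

Compare M/d³ for the two perturbers:
Europa: (4.80 × 10²²) / (6.71 × 10⁸)³ = 1.589 × 10⁻⁴
Io: (8.93 × 10²²) / (4.22 × 10⁸)³ = 1.188 × 10⁻³
Ratio (larger/smaller) = 7.48

Io, by a factor of ≈ 7.48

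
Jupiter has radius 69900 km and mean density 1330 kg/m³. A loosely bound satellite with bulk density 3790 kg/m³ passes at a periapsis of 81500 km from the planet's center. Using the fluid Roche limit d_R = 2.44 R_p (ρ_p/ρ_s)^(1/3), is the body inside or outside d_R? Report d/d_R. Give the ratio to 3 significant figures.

inside; d/d_R ≈ 0.677

d_R = 2.44 × (69900 km) × (1330/3790)^(1/3) = 1.203 × 10⁵ km
d/d_R = (81500) / (1.203 × 10⁵) = 0.677
Since d/d_R < 1, the body is inside the Roche limit.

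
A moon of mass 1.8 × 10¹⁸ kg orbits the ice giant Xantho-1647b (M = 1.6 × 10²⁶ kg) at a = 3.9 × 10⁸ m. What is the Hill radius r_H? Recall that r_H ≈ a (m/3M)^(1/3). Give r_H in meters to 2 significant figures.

r_H ≈ a (m/3M)^(1/3)
    = (3.9 × 10⁸) × (1.8 × 10¹⁸ / (3 × 1.6 × 10²⁶))^(1/3)
    = 6.1 × 10⁵ m

6.1 × 10⁵ m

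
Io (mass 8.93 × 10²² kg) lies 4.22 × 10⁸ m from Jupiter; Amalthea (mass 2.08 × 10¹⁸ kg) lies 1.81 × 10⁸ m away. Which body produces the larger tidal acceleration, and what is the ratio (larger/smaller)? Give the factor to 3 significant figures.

The tide-raising term goes as M/d³ (the gradient of a 1/d² field).
Io: (8.93 × 10²²) / (4.22 × 10⁸)³ = 1.188 × 10⁻³
Amalthea: (2.08 × 10¹⁸) / (1.81 × 10⁸)³ = 3.508 × 10⁻⁷
Ratio (larger/smaller) = 3390

Io, by a factor of ≈ 3390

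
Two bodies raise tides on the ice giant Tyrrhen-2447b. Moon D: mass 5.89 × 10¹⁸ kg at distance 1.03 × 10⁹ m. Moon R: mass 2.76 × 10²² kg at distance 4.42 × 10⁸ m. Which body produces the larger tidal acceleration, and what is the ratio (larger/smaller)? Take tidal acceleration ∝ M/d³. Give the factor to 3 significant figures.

Moon R, by a factor of ≈ 59300

Tidal acceleration ∝ M/d³, so compare M/d³ for each.
Moon D: (5.89 × 10¹⁸) / (1.03 × 10⁹)³ = 5.390 × 10⁻⁹
Moon R: (2.76 × 10²²) / (4.42 × 10⁸)³ = 3.196 × 10⁻⁴
Ratio (larger/smaller) = 59300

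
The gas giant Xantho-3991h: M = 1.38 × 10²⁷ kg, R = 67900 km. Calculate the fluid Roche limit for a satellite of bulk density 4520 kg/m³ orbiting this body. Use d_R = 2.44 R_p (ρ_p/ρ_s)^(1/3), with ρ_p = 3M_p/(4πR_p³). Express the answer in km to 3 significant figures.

1.02 × 10⁵ km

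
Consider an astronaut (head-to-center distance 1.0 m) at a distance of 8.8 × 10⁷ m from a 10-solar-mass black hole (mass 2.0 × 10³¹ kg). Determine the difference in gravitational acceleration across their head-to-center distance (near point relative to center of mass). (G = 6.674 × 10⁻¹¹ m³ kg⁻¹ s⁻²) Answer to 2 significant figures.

Δg = 2GMr/d³
   = 2 × (6.674 × 10⁻¹¹) × (2.0 × 10³¹) × (1.0) / (8.8 × 10⁷)³
   = 3.9 × 10⁻³ m/s²

3.9 × 10⁻³ m/s²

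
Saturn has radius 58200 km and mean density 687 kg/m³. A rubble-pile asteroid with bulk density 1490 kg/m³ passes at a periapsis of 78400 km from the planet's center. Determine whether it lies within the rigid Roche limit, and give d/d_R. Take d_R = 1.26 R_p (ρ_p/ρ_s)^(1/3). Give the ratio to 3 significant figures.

d_R = 1.26 × (58200 km) × (687/1490)^(1/3) = 56650 km
d/d_R = (78400) / (56650) = 1.38
Since d/d_R > 1, the body is outside the Roche limit.

outside; d/d_R ≈ 1.38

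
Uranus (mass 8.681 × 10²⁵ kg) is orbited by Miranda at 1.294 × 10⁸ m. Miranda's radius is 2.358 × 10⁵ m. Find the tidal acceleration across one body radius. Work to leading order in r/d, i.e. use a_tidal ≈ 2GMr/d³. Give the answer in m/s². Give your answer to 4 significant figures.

1.261 × 10⁻³ m/s²

Δg = 2GMr/d³
   = 2 × (6.674 × 10⁻¹¹) × (8.681 × 10²⁵) × (2.358 × 10⁵) / (1.294 × 10⁸)³
   = 1.261 × 10⁻³ m/s²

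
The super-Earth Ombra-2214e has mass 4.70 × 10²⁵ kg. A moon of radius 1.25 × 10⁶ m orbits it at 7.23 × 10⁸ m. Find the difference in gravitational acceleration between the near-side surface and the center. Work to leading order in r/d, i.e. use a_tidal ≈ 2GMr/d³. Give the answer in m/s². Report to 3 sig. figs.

2.07 × 10⁻⁵ m/s²

a_tidal = 2GMr/d³
        = 2 × (6.674 × 10⁻¹¹) × (4.70 × 10²⁵) × (1.25 × 10⁶) / (7.23 × 10⁸)³
        = 2.07 × 10⁻⁵ m/s²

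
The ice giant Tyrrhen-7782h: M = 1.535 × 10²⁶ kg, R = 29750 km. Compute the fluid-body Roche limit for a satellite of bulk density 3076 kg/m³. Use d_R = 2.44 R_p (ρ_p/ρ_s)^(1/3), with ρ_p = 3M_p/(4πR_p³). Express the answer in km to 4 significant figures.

55730 km

ρ_p = 3M_p/(4πR_p³) = 3 × (1.535 × 10²⁶) / (4π × (2.975 × 10⁷ m)³) = 1392 kg/m³
d_R = 2.44 × 29750 km × (1392/3076)^(1/3)
    = 55730 km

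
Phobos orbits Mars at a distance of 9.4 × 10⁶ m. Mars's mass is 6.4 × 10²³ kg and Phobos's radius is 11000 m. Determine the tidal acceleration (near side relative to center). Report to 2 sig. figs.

1.1 × 10⁻³ m/s²

Differencing GM/(d−r)² and GM/d² to first order in r/d gives 2GMr/d³.
a_tidal = 2GMr/d³
        = 2 × (6.674 × 10⁻¹¹) × (6.4 × 10²³) × (11000) / (9.4 × 10⁶)³
        = 1.1 × 10⁻³ m/s²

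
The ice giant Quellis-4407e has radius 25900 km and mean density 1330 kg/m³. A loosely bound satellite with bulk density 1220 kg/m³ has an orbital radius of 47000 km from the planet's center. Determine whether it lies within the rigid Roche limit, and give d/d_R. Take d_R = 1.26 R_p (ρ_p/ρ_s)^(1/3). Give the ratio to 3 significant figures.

d_R = 1.26 × (25900 km) × (1330/1220)^(1/3) = 33590 km
d/d_R = (47000) / (33590) = 1.40
Since d/d_R > 1, the body is outside the Roche limit.

outside; d/d_R ≈ 1.40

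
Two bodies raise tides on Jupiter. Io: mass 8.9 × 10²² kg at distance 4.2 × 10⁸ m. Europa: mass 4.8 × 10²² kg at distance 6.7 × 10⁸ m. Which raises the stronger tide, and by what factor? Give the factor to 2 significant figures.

Tidal stretch scales as M/d³; compute that for each body.
Io: (8.9 × 10²²) / (4.2 × 10⁸)³ = 1.201 × 10⁻³
Europa: (4.8 × 10²²) / (6.7 × 10⁸)³ = 1.596 × 10⁻⁴
Ratio (larger/smaller) = 7.5

Io, by a factor of ≈ 7.5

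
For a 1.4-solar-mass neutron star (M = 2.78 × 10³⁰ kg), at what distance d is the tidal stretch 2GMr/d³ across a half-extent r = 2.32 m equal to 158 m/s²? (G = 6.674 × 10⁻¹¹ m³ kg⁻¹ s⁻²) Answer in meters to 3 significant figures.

1.76 × 10⁶ m

2GMr/d³ = a_tidal  ⇒  d = (2GMr / a_tidal)^(1/3)
d = (2 × 6.674×10⁻¹¹ × (2.78 × 10³⁰) × (2.32) / (158))^(1/3)
  = 1.76 × 10⁶ m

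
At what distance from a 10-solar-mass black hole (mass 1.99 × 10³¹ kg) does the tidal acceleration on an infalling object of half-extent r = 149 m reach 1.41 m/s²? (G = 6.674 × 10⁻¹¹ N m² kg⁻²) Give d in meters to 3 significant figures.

2GMr/d³ = a_tidal  ⇒  d = (2GMr / a_tidal)^(1/3)
d = (2 × 6.674×10⁻¹¹ × (1.99 × 10³¹) × (149) / (1.41))^(1/3)
  = 6.55 × 10⁷ m

6.55 × 10⁷ m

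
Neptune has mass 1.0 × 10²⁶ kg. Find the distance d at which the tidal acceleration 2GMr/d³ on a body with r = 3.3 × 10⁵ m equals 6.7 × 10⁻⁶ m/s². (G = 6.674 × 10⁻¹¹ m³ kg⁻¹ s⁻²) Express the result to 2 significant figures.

8.7 × 10⁸ m

2GMr/d³ = a_tidal  ⇒  d = (2GMr / a_tidal)^(1/3)
d = (2 × 6.674×10⁻¹¹ × (1.0 × 10²⁶) × (3.3 × 10⁵) / (6.7 × 10⁻⁶))^(1/3)
  = 8.7 × 10⁸ m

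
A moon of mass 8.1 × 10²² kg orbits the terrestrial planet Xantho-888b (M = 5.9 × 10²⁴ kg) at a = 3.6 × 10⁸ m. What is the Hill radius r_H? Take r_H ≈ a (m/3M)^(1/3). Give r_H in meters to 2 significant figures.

6.0 × 10⁷ m

r_H ≈ a (m/3M)^(1/3)
    = (3.6 × 10⁸) × (8.1 × 10²² / (3 × 5.9 × 10²⁴))^(1/3)
    = 6.0 × 10⁷ m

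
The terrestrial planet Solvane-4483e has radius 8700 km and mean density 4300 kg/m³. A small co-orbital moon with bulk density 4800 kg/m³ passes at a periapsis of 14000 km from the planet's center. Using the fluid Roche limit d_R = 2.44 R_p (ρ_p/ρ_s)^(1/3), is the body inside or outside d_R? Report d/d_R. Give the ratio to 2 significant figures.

d_R = 2.44 × (8700 km) × (4300/4800)^(1/3) = 20460 km
d/d_R = (14000) / (20460) = 0.68
Since d/d_R < 1, the body is inside the Roche limit.

inside; d/d_R ≈ 0.68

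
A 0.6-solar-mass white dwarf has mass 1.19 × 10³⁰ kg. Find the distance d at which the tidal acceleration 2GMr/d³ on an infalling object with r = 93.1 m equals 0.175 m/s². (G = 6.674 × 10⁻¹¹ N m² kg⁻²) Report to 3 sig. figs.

2GMr/d³ = a_tidal  ⇒  d = (2GMr / a_tidal)^(1/3)
d = (2 × 6.674×10⁻¹¹ × (1.19 × 10³⁰) × (93.1) / (0.175))^(1/3)
  = 4.39 × 10⁷ m

4.39 × 10⁷ m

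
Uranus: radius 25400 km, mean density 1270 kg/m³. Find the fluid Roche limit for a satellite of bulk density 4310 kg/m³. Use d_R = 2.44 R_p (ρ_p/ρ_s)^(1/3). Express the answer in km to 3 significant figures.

d_R = 2.44 × 25400 km × (1270/4310)^(1/3)
    = 41200 km

41200 km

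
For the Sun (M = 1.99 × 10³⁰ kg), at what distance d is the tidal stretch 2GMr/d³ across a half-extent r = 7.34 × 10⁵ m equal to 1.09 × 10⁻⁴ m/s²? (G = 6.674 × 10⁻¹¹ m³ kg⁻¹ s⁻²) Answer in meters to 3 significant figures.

1.21 × 10¹⁰ m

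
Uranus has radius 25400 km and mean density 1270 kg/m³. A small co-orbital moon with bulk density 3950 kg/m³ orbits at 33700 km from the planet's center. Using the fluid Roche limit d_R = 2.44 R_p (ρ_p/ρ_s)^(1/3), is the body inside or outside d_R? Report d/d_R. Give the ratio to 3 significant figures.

d_R = 2.44 × (25400 km) × (1270/3950)^(1/3) = 42460 km
d/d_R = (33700) / (42460) = 0.794
Since d/d_R < 1, the body is inside the Roche limit.

inside; d/d_R ≈ 0.794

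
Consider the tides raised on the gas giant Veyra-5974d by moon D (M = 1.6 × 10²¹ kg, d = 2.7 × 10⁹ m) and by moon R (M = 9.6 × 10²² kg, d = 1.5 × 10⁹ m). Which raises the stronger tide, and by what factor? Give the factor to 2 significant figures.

Compare M/d³ for the two perturbers:
Moon D: (1.6 × 10²¹) / (2.7 × 10⁹)³ = 8.129 × 10⁻⁸
Moon R: (9.6 × 10²²) / (1.5 × 10⁹)³ = 2.844 × 10⁻⁵
Ratio (larger/smaller) = 350

Moon R, by a factor of ≈ 350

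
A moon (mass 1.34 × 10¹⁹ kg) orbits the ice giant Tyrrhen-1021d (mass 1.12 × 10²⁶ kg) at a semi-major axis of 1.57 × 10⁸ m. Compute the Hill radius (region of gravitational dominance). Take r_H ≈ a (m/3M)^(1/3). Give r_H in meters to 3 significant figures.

5.36 × 10⁵ m

r_H ≈ a (m/3M)^(1/3)
    = (1.57 × 10⁸) × (1.34 × 10¹⁹ / (3 × 1.12 × 10²⁶))^(1/3)
    = 5.36 × 10⁵ m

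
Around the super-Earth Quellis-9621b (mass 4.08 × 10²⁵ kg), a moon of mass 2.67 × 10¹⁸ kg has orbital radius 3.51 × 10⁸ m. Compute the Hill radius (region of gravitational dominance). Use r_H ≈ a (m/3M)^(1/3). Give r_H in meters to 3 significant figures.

9.81 × 10⁵ m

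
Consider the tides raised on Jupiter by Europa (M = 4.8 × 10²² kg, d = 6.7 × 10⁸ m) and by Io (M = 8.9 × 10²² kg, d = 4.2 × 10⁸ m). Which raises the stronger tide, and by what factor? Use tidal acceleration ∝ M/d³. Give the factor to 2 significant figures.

Io, by a factor of ≈ 7.5

The tide-raising term goes as M/d³ (the gradient of a 1/d² field).
Europa: (4.8 × 10²²) / (6.7 × 10⁸)³ = 1.596 × 10⁻⁴
Io: (8.9 × 10²²) / (4.2 × 10⁸)³ = 1.201 × 10⁻³
Ratio (larger/smaller) = 7.5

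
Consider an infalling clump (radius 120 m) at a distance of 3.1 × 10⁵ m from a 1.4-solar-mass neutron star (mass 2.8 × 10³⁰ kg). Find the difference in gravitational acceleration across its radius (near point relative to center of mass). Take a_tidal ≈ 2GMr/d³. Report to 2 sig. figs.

The tidal stretch is the gradient of GM/d² times the body's extent r, hence the 1/d³ dependence.
a_tidal = 2GMr/d³
        = 2 × (6.674 × 10⁻¹¹) × (2.8 × 10³⁰) × (120) / (3.1 × 10⁵)³
        = 1.5 × 10⁶ m/s²

1.5 × 10⁶ m/s²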